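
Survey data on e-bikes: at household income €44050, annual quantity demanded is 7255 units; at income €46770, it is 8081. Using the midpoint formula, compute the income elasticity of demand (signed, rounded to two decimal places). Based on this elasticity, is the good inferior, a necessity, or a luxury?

%ΔQ = (8081 − 7255)/[( 7255 + 8081)/2] = 826/7668 = 0.107720…
%ΔIncome = (46770 − 44050)/[( 44050 + 46770)/2] = 2720/45410 = 0.059898…
E_income = (826/7668) / (2720/45410) = 1.7983…
E_income > 1 ⇒ normal good, luxury.

1.80; luxury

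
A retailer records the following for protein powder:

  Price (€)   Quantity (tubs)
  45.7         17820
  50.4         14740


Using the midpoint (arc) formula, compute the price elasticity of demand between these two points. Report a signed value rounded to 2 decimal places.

-1.93

%ΔQ = (14740 − 17820) / [(17820 + 14740)/2] = -3080/16280 = -0.189189…
%ΔP = (50.4 − 45.7) / [(45.7 + 50.4)/2] = 4.7/48.05 = 0.097814…
Arc Ed = %ΔQ / %ΔP = (-3080/16280) / (4.7/48.05) = -1.9341…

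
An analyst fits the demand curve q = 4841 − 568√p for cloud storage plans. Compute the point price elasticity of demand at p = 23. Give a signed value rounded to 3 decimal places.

-0.643

dq/dp = −568/(2√p) = -59.2181. At p = 23, q = 2116.97.
Ed = (dq/dp)·(p/q) = (-59.2181) × (23/2116.97) = -0.64338…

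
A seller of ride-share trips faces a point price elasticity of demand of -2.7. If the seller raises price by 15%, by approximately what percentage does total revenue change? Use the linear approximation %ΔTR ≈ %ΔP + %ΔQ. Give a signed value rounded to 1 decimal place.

-25.5%

%ΔQ ≈ Ed × %ΔP = (-2.7) × (+15%) = -40.5000%
%ΔTR ≈ %ΔP + %ΔQ = (+15%) + (-40.5000%) = -25.5000%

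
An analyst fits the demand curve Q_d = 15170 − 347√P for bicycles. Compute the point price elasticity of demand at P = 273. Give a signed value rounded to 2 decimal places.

dQ_d/dP = −347/(2√P) = -10.5007. At P = 273, Q_d = 9436.62.
Ed = (dQ_d/dP)·(P/Q_d) = (-10.5007) × (273/9436.62) = -0.3037…

-0.30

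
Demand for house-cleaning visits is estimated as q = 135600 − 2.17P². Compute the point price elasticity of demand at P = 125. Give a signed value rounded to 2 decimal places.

dq/dP = −2·2.17·P = -542.5. At P = 125, q = 101693.75.
Ed = (dq/dP)·(P/q) = (-542.5) × (125/101693.75) = -0.6668…

-0.67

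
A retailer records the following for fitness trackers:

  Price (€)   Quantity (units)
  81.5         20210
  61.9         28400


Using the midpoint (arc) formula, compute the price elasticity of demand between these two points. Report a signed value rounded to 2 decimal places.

-1.23

%ΔQ = (28400 − 20210) / [(20210 + 28400)/2] = 8190/24305 = 0.336967…
%ΔP = (61.9 − 81.5) / [(81.5 + 61.9)/2] = -19.6/71.7 = -0.273361…
Arc Ed = %ΔQ / %ΔP = (8190/24305) / (-19.6/71.7) = -1.2326…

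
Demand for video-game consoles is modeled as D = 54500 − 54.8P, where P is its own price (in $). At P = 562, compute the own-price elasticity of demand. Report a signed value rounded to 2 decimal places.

At the given values, D = 54500 − 54.8(562) = 23702.4.
∂D/∂P = −54.8.
E = (-54.8) × (562/23702.4) = -1.2993…

-1.30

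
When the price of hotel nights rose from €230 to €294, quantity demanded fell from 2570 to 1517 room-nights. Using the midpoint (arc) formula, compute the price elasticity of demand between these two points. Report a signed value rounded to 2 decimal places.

-2.11

%ΔQ = (1517 − 2570) / [(2570 + 1517)/2] = -1053/2043.5 = -0.515292…
%ΔP = (294 − 230) / [(230 + 294)/2] = 64/262 = 0.244274…
Arc Ed = %ΔQ / %ΔP = (-1053/2043.5) / (64/262) = -2.1094…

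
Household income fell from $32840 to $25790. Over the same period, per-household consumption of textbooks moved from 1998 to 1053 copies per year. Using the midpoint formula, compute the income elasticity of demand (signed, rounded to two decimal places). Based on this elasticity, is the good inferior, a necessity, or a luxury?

%ΔQ = (1053 − 1998)/[( 1998 + 1053)/2] = -945/1525.5 = -0.619469…
%ΔIncome = (25790 − 32840)/[( 32840 + 25790)/2] = -7050/29315 = -0.240491…
E_income = (-945/1525.5) / (-7050/29315) = 2.5758…
E_income > 1 ⇒ normal good, luxury.

2.58; luxury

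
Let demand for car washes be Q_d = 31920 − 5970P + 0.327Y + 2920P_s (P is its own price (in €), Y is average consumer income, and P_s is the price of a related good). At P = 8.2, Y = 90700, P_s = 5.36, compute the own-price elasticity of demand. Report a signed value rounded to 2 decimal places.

-1.73

At the given values, Q_d = 31920 − 5970(8.2) + 0.327(90700) + 2920(5.36) = 28276.1.
∂Q_d/∂P = −5970.
E = (-5970) × (8.2/28276.1) = -1.7312…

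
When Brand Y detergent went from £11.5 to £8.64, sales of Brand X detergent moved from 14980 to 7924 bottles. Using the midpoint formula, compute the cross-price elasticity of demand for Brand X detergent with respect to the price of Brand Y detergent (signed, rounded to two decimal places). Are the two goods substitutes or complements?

%ΔQ_{Brand X detergent} = (7924 − 14980)/avg = -7056/11452 = -0.616136…
%ΔP_{Brand Y detergent} = (8.64 − 11.5)/avg = -2.86/10.07 = -0.284011…
E_cross = (-7056/11452) / (-2.86/10.07) = 2.1694…
E_cross > 0 ⇒ the goods are substitutes.

2.17; substitutes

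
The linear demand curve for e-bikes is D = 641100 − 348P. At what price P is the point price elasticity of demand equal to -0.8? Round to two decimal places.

818.77

Ed = −348P/(641100 − 348P). Set this equal to -0.8:
348P = 0.8·(641100 − 348P) ⇒ 348P(1 + 0.8) = 0.8·641100
P = 0.8·641100 / (348·1.8) = 818.7739…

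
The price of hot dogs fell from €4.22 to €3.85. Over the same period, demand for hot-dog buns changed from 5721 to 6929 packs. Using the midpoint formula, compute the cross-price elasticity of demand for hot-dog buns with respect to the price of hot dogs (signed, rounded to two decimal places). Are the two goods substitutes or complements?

-2.08; complements

%ΔQ_{hot-dog buns} = (6929 − 5721)/avg = 1208/6325 = 0.190988…
%ΔP_{hot dogs} = (3.85 − 4.22)/avg = -0.37/4.035 = -0.091697…
E_cross = (1208/6325) / (-0.37/4.035) = -2.0828…
E_cross < 0 ⇒ the goods are complements.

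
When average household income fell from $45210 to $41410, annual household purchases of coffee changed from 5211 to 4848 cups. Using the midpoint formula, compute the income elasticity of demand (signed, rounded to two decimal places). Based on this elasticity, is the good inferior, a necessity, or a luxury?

0.82; necessity

%ΔQ = (4848 − 5211)/[( 5211 + 4848)/2] = -363/5029.5 = -0.072174…
%ΔIncome = (41410 − 45210)/[( 45210 + 41410)/2] = -3800/43310 = -0.087739…
E_income = (-363/5029.5) / (-3800/43310) = 0.8225…
0 < E_income < 1 ⇒ normal good, necessity.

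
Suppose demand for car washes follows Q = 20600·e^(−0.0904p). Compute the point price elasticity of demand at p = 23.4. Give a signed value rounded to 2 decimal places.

-2.12

dQ/dp = −0.0904·Q = -224.567. At p = 23.4, Q = 2484.15.
Ed = (dQ/dp)·(p/Q) = (-224.567) × (23.4/2484.15) = -2.1153…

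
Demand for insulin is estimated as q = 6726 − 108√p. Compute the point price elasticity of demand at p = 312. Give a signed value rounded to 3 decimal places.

-0.198

dq/dp = −108/(2√p) = -3.05715. At p = 312, q = 4818.34.
Ed = (dq/dp)·(p/q) = (-3.05715) × (312/4818.34) = -0.19795…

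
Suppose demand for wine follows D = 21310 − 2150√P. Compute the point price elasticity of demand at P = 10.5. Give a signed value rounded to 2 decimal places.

dD/dP = −2150/(2√P) = -331.752. At P = 10.5, D = 14343.2.
Ed = (dD/dP)·(P/D) = (-331.752) × (10.5/14343.2) = -0.2428…

-0.24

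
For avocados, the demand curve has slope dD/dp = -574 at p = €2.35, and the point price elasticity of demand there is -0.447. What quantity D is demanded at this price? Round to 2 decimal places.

3017.67

Ed = (dD/dp)·(p/D) ⇒ D = (dD/dp)·p/Ed = (-574)·2.35/(-0.447) = 3017.6733…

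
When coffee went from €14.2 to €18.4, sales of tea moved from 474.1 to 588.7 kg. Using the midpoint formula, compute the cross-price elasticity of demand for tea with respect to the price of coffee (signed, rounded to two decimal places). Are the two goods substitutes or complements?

%ΔQ_{tea} = (588.7 − 474.1)/avg = 114.6/531.4 = 0.215656…
%ΔP_{coffee} = (18.4 − 14.2)/avg = 4.2/16.3 = 0.257668…
E_cross = (114.6/531.4) / (4.2/16.3) = 0.8369…
E_cross > 0 ⇒ the goods are substitutes.

0.84; substitutes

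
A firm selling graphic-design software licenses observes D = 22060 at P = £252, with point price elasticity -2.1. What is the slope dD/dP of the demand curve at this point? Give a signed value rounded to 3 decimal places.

-183.833

Ed = (dD/dP)·(P/D) ⇒ dD/dP = Ed·D/P = (-2.1)·22060/252 = -183.83333…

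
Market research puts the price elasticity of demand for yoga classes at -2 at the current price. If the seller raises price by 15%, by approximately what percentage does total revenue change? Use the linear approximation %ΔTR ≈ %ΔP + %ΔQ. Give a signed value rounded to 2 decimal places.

-15.00%

%ΔQ ≈ Ed × %ΔP = (-2) × (+15%) = -30.0000%
%ΔTR ≈ %ΔP + %ΔQ = (+15%) + (-30.0000%) = -15.0000%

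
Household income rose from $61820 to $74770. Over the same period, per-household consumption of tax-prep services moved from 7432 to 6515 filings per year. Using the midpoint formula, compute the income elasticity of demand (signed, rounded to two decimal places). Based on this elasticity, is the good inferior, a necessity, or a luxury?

-0.69; inferior

%ΔQ = (6515 − 7432)/[( 7432 + 6515)/2] = -917/6973.5 = -0.131497…
%ΔIncome = (74770 − 61820)/[( 61820 + 74770)/2] = 12950/68295 = 0.189618…
E_income = (-917/6973.5) / (12950/68295) = -0.6934…
E_income < 0 ⇒ inferior good.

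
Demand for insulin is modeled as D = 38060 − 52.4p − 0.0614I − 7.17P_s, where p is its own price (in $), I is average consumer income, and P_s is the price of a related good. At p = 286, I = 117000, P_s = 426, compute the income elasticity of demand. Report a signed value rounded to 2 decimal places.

-0.56

At the given values, D = 38060 − 52.4(286) − 0.0614(117000) − 7.17(426) = 12835.38.
∂D/∂I = -0.0614.
E = (-0.0614) × (117000/12835.38) = -0.5596…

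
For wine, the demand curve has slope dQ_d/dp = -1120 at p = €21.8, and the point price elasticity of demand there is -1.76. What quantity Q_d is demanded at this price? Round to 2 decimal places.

13872.73

Ed = (dQ_d/dp)·(p/Q_d) ⇒ Q_d = (dQ_d/dp)·p/Ed = (-1120)·21.8/(-1.76) = 13872.7272…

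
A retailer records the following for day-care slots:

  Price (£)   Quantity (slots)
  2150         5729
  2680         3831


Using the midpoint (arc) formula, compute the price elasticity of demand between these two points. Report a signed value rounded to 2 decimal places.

-1.81

%ΔQ = (3831 − 5729) / [(5729 + 3831)/2] = -1898/4780 = -0.397071…
%ΔP = (2680 − 2150) / [(2150 + 2680)/2] = 530/2415 = 0.219461…
Arc Ed = %ΔQ / %ΔP = (-1898/4780) / (530/2415) = -1.8092…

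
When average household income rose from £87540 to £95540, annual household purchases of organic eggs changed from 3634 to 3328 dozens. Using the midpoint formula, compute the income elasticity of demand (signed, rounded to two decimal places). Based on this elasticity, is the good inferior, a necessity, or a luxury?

-1.01; inferior

%ΔQ = (3328 − 3634)/[( 3634 + 3328)/2] = -306/3481 = -0.087905…
%ΔIncome = (95540 − 87540)/[( 87540 + 95540)/2] = 8000/91540 = 0.087393…
E_income = (-306/3481) / (8000/91540) = -1.0058…
E_income < 0 ⇒ inferior good.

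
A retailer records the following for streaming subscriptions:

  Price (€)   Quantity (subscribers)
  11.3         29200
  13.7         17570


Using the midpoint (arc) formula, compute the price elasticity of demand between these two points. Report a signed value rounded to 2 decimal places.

%ΔQ = (17570 − 29200) / [(29200 + 17570)/2] = -11630/23385 = -0.497327…
%ΔP = (13.7 − 11.3) / [(11.3 + 13.7)/2] = 2.4/12.5 = 0.192
Arc Ed = %ΔQ / %ΔP = (-11630/23385) / (2.4/12.5) = -2.5902…

-2.59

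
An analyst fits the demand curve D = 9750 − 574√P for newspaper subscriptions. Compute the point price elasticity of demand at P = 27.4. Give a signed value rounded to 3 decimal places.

dD/dP = −574/(2√P) = -54.8285. At P = 27.4, D = 6745.4.
Ed = (dD/dP)·(P/D) = (-54.8285) × (27.4/6745.4) = -0.22271…

-0.223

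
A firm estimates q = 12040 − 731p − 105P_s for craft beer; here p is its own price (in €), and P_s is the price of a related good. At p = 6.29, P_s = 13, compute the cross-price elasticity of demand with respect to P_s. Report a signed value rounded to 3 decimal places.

-0.225

At the given values, q = 12040 − 731(6.29) − 105(13) = 6077.01.
∂q/∂P_s = -105.
E = (-105) × (13/6077.01) = -0.22461…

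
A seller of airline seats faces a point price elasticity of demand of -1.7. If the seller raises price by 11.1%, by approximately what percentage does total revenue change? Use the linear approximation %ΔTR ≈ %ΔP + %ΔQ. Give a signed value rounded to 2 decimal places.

-7.77%

%ΔQ ≈ Ed × %ΔP = (-1.7) × (+11.1%) = -18.8700%
%ΔTR ≈ %ΔP + %ΔQ = (+11.1%) + (-18.8700%) = -7.7700%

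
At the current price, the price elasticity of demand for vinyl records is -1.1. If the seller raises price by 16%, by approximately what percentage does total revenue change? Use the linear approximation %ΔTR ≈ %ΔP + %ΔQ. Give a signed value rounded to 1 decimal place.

-1.6%

%ΔQ ≈ Ed × %ΔP = (-1.1) × (+16%) = -17.6000%
%ΔTR ≈ %ΔP + %ΔQ = (+16%) + (-17.6000%) = -1.6000%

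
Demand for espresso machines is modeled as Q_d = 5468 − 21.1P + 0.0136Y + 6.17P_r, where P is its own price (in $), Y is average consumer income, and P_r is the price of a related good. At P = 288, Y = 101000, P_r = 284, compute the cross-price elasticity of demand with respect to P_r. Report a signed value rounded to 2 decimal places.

At the given values, Q_d = 5468 − 21.1(288) + 0.0136(101000) + 6.17(284) = 2517.08.
∂Q_d/∂P_r = 6.17.
E = (6.17) × (284/2517.08) = 0.6961…

0.70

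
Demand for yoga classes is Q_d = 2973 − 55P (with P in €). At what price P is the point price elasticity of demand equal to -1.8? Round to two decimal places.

Ed = −55P/(2973 − 55P). Set this equal to -1.8:
55P = 1.8·(2973 − 55P) ⇒ 55P(1 + 1.8) = 1.8·2973
P = 1.8·2973 / (55·2.8) = 34.7493…

34.75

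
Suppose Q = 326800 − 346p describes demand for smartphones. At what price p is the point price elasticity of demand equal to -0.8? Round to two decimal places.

Ed = −346p/(326800 − 346p). Set this equal to -0.8:
346p = 0.8·(326800 − 346p) ⇒ 346p(1 + 0.8) = 0.8·326800
p = 0.8·326800 / (346·1.8) = 419.7816…

419.78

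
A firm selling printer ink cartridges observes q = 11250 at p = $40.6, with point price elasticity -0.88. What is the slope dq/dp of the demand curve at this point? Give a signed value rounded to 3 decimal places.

Ed = (dq/dp)·(p/q) ⇒ dq/dp = Ed·q/p = (-0.88)·11250/40.6 = -243.84236…

-243.842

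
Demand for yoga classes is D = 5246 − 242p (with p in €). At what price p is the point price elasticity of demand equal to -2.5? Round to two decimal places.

15.48

Ed = −242p/(5246 − 242p). Set this equal to -2.5:
242p = 2.5·(5246 − 242p) ⇒ 242p(1 + 2.5) = 2.5·5246
p = 2.5·5246 / (242·3.5) = 15.4840…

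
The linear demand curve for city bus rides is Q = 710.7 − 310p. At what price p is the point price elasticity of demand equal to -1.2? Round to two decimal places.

1.25

Ed = −310p/(710.7 − 310p). Set this equal to -1.2:
310p = 1.2·(710.7 − 310p) ⇒ 310p(1 + 1.2) = 1.2·710.7
p = 1.2·710.7 / (310·2.2) = 1.2504…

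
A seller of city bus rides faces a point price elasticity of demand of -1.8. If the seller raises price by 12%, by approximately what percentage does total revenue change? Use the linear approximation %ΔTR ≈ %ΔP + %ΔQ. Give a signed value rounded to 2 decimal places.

%ΔQ ≈ Ed × %ΔP = (-1.8) × (+12%) = -21.6000%
%ΔTR ≈ %ΔP + %ΔQ = (+12%) + (-21.6000%) = -9.6000%

-9.60%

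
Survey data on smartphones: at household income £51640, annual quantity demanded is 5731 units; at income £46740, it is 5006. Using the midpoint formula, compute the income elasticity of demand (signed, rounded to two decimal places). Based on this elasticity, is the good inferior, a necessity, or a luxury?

1.36; luxury

%ΔQ = (5006 − 5731)/[( 5731 + 5006)/2] = -725/5368.5 = -0.135047…
%ΔIncome = (46740 − 51640)/[( 51640 + 46740)/2] = -4900/49190 = -0.099613…
E_income = (-725/5368.5) / (-4900/49190) = 1.3557…
E_income > 1 ⇒ normal good, luxury.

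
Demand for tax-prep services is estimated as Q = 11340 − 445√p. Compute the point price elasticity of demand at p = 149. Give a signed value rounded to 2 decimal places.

dQ/dp = −445/(2√p) = -18.2279. At p = 149, Q = 5908.08.
Ed = (dQ/dp)·(p/Q) = (-18.2279) × (149/5908.08) = -0.4597…

-0.46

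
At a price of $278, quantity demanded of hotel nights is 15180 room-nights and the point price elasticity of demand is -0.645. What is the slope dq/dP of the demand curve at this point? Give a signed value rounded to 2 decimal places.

Ed = (dq/dP)·(P/q) ⇒ dq/dP = Ed·q/P = (-0.645)·15180/278 = -35.2197…

-35.22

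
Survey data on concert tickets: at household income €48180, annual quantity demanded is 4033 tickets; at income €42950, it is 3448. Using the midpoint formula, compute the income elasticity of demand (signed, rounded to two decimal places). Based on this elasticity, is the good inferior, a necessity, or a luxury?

1.36; luxury

%ΔQ = (3448 − 4033)/[( 4033 + 3448)/2] = -585/3740.5 = -0.156396…
%ΔIncome = (42950 − 48180)/[( 48180 + 42950)/2] = -5230/45565 = -0.114781…
E_income = (-585/3740.5) / (-5230/45565) = 1.3625…
E_income > 1 ⇒ normal good, luxury.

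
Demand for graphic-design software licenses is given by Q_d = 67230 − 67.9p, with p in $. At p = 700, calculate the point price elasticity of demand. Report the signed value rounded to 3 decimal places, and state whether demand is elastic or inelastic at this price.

-2.413; elastic

dQ_d/dp = −67.9. At p = 700, Q_d = 67230 − 67.9(700) = 19700.
Ed = (dQ_d/dp)·(p/Q_d) = −67.9 × (700/19700) = -2.41269…
|Ed| = 2.413 > 1, so demand is elastic.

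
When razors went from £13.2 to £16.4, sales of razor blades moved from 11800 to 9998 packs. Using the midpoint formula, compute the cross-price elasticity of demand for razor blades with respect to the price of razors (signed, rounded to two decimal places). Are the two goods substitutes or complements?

-0.76; complements

%ΔQ_{razor blades} = (9998 − 11800)/avg = -1802/10899 = -0.165336…
%ΔP_{razors} = (16.4 − 13.2)/avg = 3.2/14.8 = 0.216216…
E_cross = (-1802/10899) / (3.2/14.8) = -0.7646…
E_cross < 0 ⇒ the goods are complements.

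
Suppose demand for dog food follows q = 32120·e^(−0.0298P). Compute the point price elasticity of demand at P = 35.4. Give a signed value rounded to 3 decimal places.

dq/dP = −0.0298·q = -333.308. At P = 35.4, q = 11184.8.
Ed = (dq/dP)·(P/q) = (-333.308) × (35.4/11184.8) = -1.05492

-1.055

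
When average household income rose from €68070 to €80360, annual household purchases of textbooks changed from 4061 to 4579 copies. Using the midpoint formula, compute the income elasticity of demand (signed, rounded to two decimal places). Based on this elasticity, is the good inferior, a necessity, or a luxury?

0.72; necessity

%ΔQ = (4579 − 4061)/[( 4061 + 4579)/2] = 518/4320 = 0.119907…
%ΔIncome = (80360 − 68070)/[( 68070 + 80360)/2] = 12290/74215 = 0.165599…
E_income = (518/4320) / (12290/74215) = 0.7240…
0 < E_income < 1 ⇒ normal good, necessity.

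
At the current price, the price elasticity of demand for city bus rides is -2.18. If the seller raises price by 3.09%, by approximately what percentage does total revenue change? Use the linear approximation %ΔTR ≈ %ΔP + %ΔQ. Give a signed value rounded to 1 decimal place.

%ΔQ ≈ Ed × %ΔP = (-2.18) × (+3.09%) = -6.7362%
%ΔTR ≈ %ΔP + %ΔQ = (+3.09%) + (-6.7362%) = -3.6462%

-3.6%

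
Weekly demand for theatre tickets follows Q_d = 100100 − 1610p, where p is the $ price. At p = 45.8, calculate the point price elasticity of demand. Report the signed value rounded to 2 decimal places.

-2.80

dQ_d/dp = −1610. At p = 45.8, Q_d = 100100 − 1610(45.8) = 26362.
Ed = (dQ_d/dp)·(p/Q_d) = −1610 × (45.8/26362) = -2.7971…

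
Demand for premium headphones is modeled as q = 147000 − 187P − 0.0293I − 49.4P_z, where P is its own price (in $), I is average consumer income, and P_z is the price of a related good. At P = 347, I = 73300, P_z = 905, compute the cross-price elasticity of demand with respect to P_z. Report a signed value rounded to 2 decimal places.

At the given values, q = 147000 − 187(347) − 0.0293(73300) − 49.4(905) = 35256.31.
∂q/∂P_z = -49.4.
E = (-49.4) × (905/35256.31) = -1.2680…

-1.27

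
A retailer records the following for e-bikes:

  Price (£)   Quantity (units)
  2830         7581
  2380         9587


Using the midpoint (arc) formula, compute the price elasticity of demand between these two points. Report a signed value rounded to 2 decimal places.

-1.35

%ΔQ = (9587 − 7581) / [(7581 + 9587)/2] = 2006/8584 = 0.233690…
%ΔP = (2380 − 2830) / [(2830 + 2380)/2] = -450/2605 = -0.172744…
Arc Ed = %ΔQ / %ΔP = (2006/8584) / (-450/2605) = -1.3528…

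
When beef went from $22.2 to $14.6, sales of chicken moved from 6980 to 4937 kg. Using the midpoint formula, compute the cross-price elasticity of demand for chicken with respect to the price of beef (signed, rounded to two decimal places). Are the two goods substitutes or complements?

%ΔQ_{chicken} = (4937 − 6980)/avg = -2043/5958.5 = -0.342871…
%ΔP_{beef} = (14.6 − 22.2)/avg = -7.6/18.4 = -0.413043…
E_cross = (-2043/5958.5) / (-7.6/18.4) = 0.8301…
E_cross > 0 ⇒ the goods are substitutes.

0.83; substitutes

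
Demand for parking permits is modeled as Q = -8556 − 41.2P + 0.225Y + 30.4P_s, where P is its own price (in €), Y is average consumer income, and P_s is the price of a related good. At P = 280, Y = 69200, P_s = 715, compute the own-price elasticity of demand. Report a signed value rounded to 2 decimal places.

At the given values, Q = -8556 − 41.2(280) + 0.225(69200) + 30.4(715) = 17214.
∂Q/∂P = −41.2.
E = (-41.2) × (280/17214) = -0.6701…

-0.67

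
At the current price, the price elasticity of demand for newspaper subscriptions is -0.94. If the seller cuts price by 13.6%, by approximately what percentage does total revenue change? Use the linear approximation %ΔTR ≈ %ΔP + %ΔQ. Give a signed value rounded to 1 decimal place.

%ΔQ ≈ Ed × %ΔP = (-0.94) × (-13.6%) = +12.7840%
%ΔTR ≈ %ΔP + %ΔQ = (-13.6%) + (+12.7840%) = -0.8160%

-0.8%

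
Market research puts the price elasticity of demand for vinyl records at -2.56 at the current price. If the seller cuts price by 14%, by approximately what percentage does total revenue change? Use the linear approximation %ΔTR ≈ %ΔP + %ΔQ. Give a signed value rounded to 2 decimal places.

%ΔQ ≈ Ed × %ΔP = (-2.56) × (-14%) = +35.8400%
%ΔTR ≈ %ΔP + %ΔQ = (-14%) + (+35.8400%) = +21.8400%

+21.84%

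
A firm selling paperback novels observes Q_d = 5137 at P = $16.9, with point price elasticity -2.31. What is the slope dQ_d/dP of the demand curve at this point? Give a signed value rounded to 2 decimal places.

Ed = (dQ_d/dP)·(P/Q_d) ⇒ dQ_d/dP = Ed·Q_d/P = (-2.31)·5137/16.9 = -702.1579…

-702.16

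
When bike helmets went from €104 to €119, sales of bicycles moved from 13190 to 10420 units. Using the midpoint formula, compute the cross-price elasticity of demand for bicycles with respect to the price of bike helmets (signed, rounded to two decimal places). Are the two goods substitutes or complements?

-1.74; complements

%ΔQ_{bicycles} = (10420 − 13190)/avg = -2770/11805 = -0.234646…
%ΔP_{bike helmets} = (119 − 104)/avg = 15/111.5 = 0.134529…
E_cross = (-2770/11805) / (15/111.5) = -1.7442…
E_cross < 0 ⇒ the goods are complements.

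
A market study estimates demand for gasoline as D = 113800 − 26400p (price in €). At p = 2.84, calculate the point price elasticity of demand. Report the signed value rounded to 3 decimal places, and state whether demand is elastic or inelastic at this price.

dD/dp = −26400. At p = 2.84, D = 113800 − 26400(2.84) = 38824.
Ed = (dD/dp)·(p/D) = −26400 × (2.84/38824) = -1.93117…
|Ed| = 1.931 > 1, so demand is elastic.

-1.931; elastic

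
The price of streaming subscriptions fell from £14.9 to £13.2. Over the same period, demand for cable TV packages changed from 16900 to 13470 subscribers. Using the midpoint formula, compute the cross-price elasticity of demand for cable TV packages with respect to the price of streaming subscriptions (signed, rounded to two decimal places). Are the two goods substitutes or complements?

1.87; substitutes

%ΔQ_{cable TV packages} = (13470 − 16900)/avg = -3430/15185 = -0.225880…
%ΔP_{streaming subscriptions} = (13.2 − 14.9)/avg = -1.7/14.05 = -0.120996…
E_cross = (-3430/15185) / (-1.7/14.05) = 1.8668…
E_cross > 0 ⇒ the goods are substitutes.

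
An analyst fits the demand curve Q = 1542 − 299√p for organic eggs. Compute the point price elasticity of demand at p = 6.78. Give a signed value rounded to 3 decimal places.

dQ/dp = −299/(2√p) = -57.4151. At p = 6.78, Q = 763.451.
Ed = (dQ/dp)·(p/Q) = (-57.4151) × (6.78/763.451) = -0.50988…

-0.510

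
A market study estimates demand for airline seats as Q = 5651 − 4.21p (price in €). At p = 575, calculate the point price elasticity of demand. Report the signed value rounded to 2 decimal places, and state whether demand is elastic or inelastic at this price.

-0.75; inelastic

dQ/dp = −4.21. At p = 575, Q = 5651 − 4.21(575) = 3230.25.
Ed = (dQ/dp)·(p/Q) = −4.21 × (575/3230.25) = -0.7494…
|Ed| = 0.75 < 1, so demand is inelastic.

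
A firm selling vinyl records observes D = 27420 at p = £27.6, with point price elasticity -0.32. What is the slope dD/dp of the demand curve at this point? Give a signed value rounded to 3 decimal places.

Ed = (dD/dp)·(p/D) ⇒ dD/dp = Ed·D/p = (-0.32)·27420/27.6 = -317.91304…

-317.913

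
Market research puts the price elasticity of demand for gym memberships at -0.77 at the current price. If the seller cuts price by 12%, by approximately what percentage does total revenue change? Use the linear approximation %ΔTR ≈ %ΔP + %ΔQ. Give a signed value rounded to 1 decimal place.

-2.8%

%ΔQ ≈ Ed × %ΔP = (-0.77) × (-12%) = +9.2400%
%ΔTR ≈ %ΔP + %ΔQ = (-12%) + (+9.2400%) = -2.7600%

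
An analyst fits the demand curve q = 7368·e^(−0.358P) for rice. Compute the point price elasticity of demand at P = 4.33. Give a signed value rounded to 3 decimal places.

-1.550

dq/dP = −0.358·q = -559.777. At P = 4.33, q = 1563.62.
Ed = (dq/dP)·(P/q) = (-559.777) × (4.33/1563.62) = -1.55014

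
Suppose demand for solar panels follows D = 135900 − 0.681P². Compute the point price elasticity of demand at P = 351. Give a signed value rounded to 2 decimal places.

-3.23

dD/dP = −2·0.681·P = -478.062. At P = 351, D = 52000.119.
Ed = (dD/dP)·(P/D) = (-478.062) × (351/52000.119) = -3.2269…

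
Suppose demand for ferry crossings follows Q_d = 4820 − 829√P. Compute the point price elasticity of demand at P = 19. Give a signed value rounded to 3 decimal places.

dQ_d/dP = −829/(2√P) = -95.0928. At P = 19, Q_d = 1206.47.
Ed = (dQ_d/dP)·(P/Q_d) = (-95.0928) × (19/1206.47) = -1.49755…

-1.498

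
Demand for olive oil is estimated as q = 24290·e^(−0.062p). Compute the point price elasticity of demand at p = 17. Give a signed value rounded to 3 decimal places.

-1.054

dq/dp = −0.062·q = -524.895. At p = 17, q = 8466.06.
Ed = (dq/dp)·(p/q) = (-524.895) × (17/8466.06) = -1.054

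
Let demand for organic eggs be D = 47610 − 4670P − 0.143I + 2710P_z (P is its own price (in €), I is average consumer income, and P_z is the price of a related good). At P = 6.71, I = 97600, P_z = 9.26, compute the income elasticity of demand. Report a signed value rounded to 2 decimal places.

-0.51

At the given values, D = 47610 − 4670(6.71) − 0.143(97600) + 2710(9.26) = 27412.1.
∂D/∂I = -0.143.
E = (-0.143) × (97600/27412.1) = -0.5091…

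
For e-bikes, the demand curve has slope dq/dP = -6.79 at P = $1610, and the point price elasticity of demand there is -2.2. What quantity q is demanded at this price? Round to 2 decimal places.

4969.05

Ed = (dq/dP)·(P/q) ⇒ q = (dq/dP)·P/Ed = (-6.79)·1610/(-2.2) = 4969.0454…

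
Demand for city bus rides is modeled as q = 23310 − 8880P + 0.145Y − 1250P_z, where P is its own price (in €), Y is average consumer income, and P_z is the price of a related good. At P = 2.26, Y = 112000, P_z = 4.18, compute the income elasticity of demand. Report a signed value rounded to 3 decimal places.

1.139

At the given values, q = 23310 − 8880(2.26) + 0.145(112000) − 1250(4.18) = 14256.2.
∂q/∂Y = 0.145.
E = (0.145) × (112000/14256.2) = 1.13915…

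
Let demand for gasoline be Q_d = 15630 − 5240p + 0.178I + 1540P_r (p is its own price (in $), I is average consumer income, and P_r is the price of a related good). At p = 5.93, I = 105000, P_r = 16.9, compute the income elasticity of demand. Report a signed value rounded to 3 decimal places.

At the given values, Q_d = 15630 − 5240(5.93) + 0.178(105000) + 1540(16.9) = 29272.8.
∂Q_d/∂I = 0.178.
E = (0.178) × (105000/29272.8) = 0.63847…

0.638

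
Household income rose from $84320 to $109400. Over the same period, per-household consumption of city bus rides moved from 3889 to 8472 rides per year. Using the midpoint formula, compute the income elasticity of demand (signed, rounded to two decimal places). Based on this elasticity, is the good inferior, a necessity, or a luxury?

%ΔQ = (8472 − 3889)/[( 3889 + 8472)/2] = 4583/6180.5 = 0.741525…
%ΔIncome = (109400 − 84320)/[( 84320 + 109400)/2] = 25080/96860 = 0.258930…
E_income = (4583/6180.5) / (25080/96860) = 2.8638…
E_income > 1 ⇒ normal good, luxury.

2.86; luxury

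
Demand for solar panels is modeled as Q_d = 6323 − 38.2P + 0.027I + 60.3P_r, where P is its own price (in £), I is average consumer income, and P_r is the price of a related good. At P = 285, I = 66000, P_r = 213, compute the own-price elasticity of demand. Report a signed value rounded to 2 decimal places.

At the given values, Q_d = 6323 − 38.2(285) + 0.027(66000) + 60.3(213) = 10061.9.
∂Q_d/∂P = −38.2.
E = (-38.2) × (285/10061.9) = -1.0820…

-1.08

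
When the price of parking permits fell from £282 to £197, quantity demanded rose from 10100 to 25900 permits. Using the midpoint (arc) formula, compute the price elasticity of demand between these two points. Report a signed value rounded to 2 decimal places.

%ΔQ = (25900 − 10100) / [(10100 + 25900)/2] = 15800/18000 = 0.877777…
%ΔP = (197 − 282) / [(282 + 197)/2] = -85/239.5 = -0.354906…
Arc Ed = %ΔQ / %ΔP = (15800/18000) / (-85/239.5) = -2.4732…

-2.47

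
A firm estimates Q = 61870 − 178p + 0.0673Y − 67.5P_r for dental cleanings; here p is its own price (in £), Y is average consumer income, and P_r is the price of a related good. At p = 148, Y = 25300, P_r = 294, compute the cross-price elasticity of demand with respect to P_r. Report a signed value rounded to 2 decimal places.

At the given values, Q = 61870 − 178(148) + 0.0673(25300) − 67.5(294) = 17383.69.
∂Q/∂P_r = -67.5.
E = (-67.5) × (294/17383.69) = -1.1415…

-1.14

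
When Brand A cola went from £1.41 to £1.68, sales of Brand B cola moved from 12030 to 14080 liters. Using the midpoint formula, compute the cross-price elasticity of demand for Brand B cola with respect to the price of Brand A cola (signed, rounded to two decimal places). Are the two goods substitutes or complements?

%ΔQ_{Brand B cola} = (14080 − 12030)/avg = 2050/13055 = 0.157027…
%ΔP_{Brand A cola} = (1.68 − 1.41)/avg = 0.27/1.545 = 0.174757…
E_cross = (2050/13055) / (0.27/1.545) = 0.8985…
E_cross > 0 ⇒ the goods are substitutes.

0.90; substitutes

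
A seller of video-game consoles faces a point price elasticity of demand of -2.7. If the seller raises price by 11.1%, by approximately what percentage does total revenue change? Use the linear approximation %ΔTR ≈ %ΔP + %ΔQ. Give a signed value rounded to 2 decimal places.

%ΔQ ≈ Ed × %ΔP = (-2.7) × (+11.1%) = -29.9700%
%ΔTR ≈ %ΔP + %ΔQ = (+11.1%) + (-29.9700%) = -18.8700%

-18.87%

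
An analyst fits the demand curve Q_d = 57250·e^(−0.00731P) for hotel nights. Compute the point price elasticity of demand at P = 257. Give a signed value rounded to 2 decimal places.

dQ_d/dP = −0.00731·Q_d = -63.9436. At P = 257, Q_d = 8747.41.
Ed = (dQ_d/dP)·(P/Q_d) = (-63.9436) × (257/8747.41) = -1.8786…

-1.88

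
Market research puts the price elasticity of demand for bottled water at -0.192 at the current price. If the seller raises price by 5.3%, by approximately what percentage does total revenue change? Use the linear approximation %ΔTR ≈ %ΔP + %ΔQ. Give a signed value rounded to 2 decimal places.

%ΔQ ≈ Ed × %ΔP = (-0.192) × (+5.3%) = -1.0176%
%ΔTR ≈ %ΔP + %ΔQ = (+5.3%) + (-1.0176%) = +4.2824%

+4.28%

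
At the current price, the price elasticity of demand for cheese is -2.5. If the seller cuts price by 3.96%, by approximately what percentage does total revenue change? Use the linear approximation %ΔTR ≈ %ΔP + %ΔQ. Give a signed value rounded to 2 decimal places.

%ΔQ ≈ Ed × %ΔP = (-2.5) × (-3.96%) = +9.9000%
%ΔTR ≈ %ΔP + %ΔQ = (-3.96%) + (+9.9000%) = +5.9400%

+5.94%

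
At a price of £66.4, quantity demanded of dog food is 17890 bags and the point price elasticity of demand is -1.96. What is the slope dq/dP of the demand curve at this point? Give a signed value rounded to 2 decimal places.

Ed = (dq/dP)·(P/q) ⇒ dq/dP = Ed·q/P = (-1.96)·17890/66.4 = -528.0783…

-528.08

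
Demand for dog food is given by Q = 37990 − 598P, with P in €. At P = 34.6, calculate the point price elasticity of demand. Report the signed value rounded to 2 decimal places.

dQ/dP = −598. At P = 34.6, Q = 37990 − 598(34.6) = 17299.2.
Ed = (dQ/dP)·(P/Q) = −598 × (34.6/17299.2) = -1.1960…

-1.20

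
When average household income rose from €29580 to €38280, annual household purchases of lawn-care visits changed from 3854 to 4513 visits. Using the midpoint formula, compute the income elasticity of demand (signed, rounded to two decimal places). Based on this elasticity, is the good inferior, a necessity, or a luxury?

0.61; necessity

%ΔQ = (4513 − 3854)/[( 3854 + 4513)/2] = 659/4183.5 = 0.157523…
%ΔIncome = (38280 − 29580)/[( 29580 + 38280)/2] = 8700/33930 = 0.256410…
E_income = (659/4183.5) / (8700/33930) = 0.6143…
0 < E_income < 1 ⇒ normal good, necessity.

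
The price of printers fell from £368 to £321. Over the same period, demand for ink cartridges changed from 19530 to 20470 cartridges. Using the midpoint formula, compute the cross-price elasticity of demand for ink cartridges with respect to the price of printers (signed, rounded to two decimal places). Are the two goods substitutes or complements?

-0.34; complements

%ΔQ_{ink cartridges} = (20470 − 19530)/avg = 940/20000 = 0.047
%ΔP_{printers} = (321 − 368)/avg = -47/344.5 = -0.136429…
E_cross = (940/20000) / (-47/344.5) = -0.3445
E_cross < 0 ⇒ the goods are complements.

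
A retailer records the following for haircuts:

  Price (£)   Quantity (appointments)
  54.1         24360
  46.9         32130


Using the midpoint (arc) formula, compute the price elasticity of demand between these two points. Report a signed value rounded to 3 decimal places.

%ΔQ = (32130 − 24360) / [(24360 + 32130)/2] = 7770/28245 = 0.275092…
%ΔP = (46.9 − 54.1) / [(54.1 + 46.9)/2] = -7.2/50.5 = -0.142574…
Arc Ed = %ΔQ / %ΔP = (7770/28245) / (-7.2/50.5) = -1.92947…

-1.929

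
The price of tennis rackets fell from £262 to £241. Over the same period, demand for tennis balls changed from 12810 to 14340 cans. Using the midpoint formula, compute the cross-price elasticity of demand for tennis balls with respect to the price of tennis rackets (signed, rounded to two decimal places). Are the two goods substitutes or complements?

%ΔQ_{tennis balls} = (14340 − 12810)/avg = 1530/13575 = 0.112707…
%ΔP_{tennis rackets} = (241 − 262)/avg = -21/251.5 = -0.083499…
E_cross = (1530/13575) / (-21/251.5) = -1.3498…
E_cross < 0 ⇒ the goods are complements.

-1.35; complements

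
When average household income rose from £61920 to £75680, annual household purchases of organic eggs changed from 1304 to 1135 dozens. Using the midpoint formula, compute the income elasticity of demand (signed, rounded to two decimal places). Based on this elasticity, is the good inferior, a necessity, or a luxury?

-0.69; inferior

%ΔQ = (1135 − 1304)/[( 1304 + 1135)/2] = -169/1219.5 = -0.138581…
%ΔIncome = (75680 − 61920)/[( 61920 + 75680)/2] = 13760/68800 = 0.2
E_income = (-169/1219.5) / (13760/68800) = -0.6929…
E_income < 0 ⇒ inferior good.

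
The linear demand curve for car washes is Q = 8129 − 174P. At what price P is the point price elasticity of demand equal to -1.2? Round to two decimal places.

25.48

Ed = −174P/(8129 − 174P). Set this equal to -1.2:
174P = 1.2·(8129 − 174P) ⇒ 174P(1 + 1.2) = 1.2·8129
P = 1.2·8129 / (174·2.2) = 25.4827…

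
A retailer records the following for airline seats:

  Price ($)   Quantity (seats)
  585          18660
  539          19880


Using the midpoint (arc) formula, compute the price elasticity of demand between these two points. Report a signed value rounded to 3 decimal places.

%ΔQ = (19880 − 18660) / [(18660 + 19880)/2] = 1220/19270 = 0.063310…
%ΔP = (539 − 585) / [(585 + 539)/2] = -46/562 = -0.081850…
Arc Ed = %ΔQ / %ΔP = (1220/19270) / (-46/562) = -0.77349…

-0.773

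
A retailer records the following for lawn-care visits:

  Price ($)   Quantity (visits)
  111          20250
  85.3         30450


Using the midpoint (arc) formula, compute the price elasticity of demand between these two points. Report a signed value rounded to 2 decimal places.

%ΔQ = (30450 − 20250) / [(20250 + 30450)/2] = 10200/25350 = 0.402366…
%ΔP = (85.3 − 111) / [(111 + 85.3)/2] = -25.7/98.15 = -0.261844…
Arc Ed = %ΔQ / %ΔP = (10200/25350) / (-25.7/98.15) = -1.5366…

-1.54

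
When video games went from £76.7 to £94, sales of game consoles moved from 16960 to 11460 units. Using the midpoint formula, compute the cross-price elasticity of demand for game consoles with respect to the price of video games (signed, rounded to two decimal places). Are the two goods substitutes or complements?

%ΔQ_{game consoles} = (11460 − 16960)/avg = -5500/14210 = -0.387051…
%ΔP_{video games} = (94 − 76.7)/avg = 17.3/85.35 = 0.202694…
E_cross = (-5500/14210) / (17.3/85.35) = -1.9095…
E_cross < 0 ⇒ the goods are complements.

-1.91; complements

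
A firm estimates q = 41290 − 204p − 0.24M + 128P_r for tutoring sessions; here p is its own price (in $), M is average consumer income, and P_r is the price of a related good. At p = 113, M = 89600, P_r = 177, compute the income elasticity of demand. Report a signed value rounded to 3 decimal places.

At the given values, q = 41290 − 204(113) − 0.24(89600) + 128(177) = 19390.
∂q/∂M = -0.24.
E = (-0.24) × (89600/19390) = -1.10902…

-1.109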